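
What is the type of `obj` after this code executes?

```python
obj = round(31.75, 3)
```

round() with ndigits arg returns float

float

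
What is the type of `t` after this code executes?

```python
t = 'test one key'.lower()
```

str.lower() returns str

str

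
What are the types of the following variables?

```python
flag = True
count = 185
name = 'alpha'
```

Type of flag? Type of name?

flag is bool; name is str

bool, str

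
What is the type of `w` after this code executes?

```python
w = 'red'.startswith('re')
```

str.startswith() returns bool

bool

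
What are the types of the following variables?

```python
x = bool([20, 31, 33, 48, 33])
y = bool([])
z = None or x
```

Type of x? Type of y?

bool() returns bool; bool() returns bool

bool, bool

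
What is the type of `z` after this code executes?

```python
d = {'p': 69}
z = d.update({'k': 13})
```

dict.update() returns None

NoneType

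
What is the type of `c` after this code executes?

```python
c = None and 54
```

'and' returns first falsy value (None)

NoneType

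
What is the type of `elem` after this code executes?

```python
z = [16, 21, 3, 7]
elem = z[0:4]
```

Slicing a list always returns a list

list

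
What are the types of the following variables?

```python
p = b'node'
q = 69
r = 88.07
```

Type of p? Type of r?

p is bytes; r is float

bytes, float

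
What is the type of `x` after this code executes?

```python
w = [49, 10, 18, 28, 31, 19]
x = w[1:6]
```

Slicing a list always returns a list

list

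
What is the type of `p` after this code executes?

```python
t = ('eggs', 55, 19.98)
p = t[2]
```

Index 2 of tuple is 19.98 which is float

float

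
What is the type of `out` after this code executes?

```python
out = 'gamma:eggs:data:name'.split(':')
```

str.split() returns list

list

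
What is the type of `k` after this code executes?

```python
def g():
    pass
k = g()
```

A function with no return statement returns None

NoneType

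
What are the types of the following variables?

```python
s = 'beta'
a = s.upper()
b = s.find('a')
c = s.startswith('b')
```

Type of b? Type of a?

str.find() returns int; str.upper() returns str

int, str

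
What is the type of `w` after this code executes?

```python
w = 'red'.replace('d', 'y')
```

str.replace() returns str

str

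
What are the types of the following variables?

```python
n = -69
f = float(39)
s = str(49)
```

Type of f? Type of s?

f is float; s is str

float, str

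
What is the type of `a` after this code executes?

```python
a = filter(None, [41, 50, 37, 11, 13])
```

filter() returns a filter iterator object

filter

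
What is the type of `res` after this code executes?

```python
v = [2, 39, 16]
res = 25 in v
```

'in' operator returns bool

bool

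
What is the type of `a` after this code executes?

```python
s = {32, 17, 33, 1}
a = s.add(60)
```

set.add() returns None (mutates in place)

NoneType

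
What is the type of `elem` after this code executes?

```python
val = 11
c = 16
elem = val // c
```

int // int returns int (11 // 16 = 0)

int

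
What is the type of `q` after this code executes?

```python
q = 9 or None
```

'or' returns first truthy value (9, int)

int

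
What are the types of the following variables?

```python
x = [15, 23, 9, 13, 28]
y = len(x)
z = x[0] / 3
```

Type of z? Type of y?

int / int returns float; len() returns int

float, int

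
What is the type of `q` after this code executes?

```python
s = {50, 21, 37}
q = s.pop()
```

Popping from a set of ints returns int

int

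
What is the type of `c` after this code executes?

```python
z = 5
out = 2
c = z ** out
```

int ** positive int returns int (5 ** 2 = 25)

int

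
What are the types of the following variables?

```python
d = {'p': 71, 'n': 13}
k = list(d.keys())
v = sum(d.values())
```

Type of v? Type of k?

sum of int values returns int; list(...) returns list

int, list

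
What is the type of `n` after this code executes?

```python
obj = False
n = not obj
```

'not' always returns bool

bool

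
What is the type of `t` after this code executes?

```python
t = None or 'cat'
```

'or' with None returns the other value ('cat', str)

str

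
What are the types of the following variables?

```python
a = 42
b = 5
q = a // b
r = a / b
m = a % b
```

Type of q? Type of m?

int // int returns int; int % int returns int

int, int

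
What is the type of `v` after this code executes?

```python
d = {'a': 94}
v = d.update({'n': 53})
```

dict.update() returns None

NoneType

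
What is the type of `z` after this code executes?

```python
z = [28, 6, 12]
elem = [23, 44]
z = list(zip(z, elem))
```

list(zip(...)) returns a list of tuples

list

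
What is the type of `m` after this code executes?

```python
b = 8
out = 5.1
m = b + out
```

int + float returns float (8 + 5.1 = 13.1)

float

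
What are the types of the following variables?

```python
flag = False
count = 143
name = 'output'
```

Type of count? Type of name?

count is int; name is str

int, str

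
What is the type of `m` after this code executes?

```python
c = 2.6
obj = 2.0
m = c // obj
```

float // float returns float (floor division preserves float type)

float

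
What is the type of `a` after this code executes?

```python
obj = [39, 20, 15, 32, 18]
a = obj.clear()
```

list.clear() returns None

NoneType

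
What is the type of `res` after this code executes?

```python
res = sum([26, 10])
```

sum() of ints returns int

int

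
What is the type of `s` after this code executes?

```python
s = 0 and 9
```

'and' returns the first falsy value (0, which is int)

int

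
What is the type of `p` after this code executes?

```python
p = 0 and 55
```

'and' returns the first falsy value (0, which is int)

int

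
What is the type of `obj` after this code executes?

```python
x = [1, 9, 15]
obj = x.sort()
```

list.sort() returns None (sorts in place)

NoneType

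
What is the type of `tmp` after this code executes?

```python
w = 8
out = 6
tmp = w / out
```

int / int always returns float in Python 3 (8 / 6 = 1.33333)

float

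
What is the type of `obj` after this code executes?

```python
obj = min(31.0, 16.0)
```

min() of floats returns float

float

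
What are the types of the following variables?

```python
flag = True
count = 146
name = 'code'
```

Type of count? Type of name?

count is int; name is str

int, str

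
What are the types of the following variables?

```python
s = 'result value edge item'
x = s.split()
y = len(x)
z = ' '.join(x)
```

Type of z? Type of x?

str.join() returns str; str.split() returns list

str, list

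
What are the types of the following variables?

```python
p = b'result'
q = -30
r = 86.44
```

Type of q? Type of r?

q is int; r is float

int, float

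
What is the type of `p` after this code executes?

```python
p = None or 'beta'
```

'or' with None returns the other value ('beta', str)

str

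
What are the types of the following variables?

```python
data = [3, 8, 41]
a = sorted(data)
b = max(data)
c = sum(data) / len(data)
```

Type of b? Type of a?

max of ints returns int; sorted() returns list

int, list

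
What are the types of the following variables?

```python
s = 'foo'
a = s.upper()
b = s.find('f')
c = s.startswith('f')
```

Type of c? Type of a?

str.startswith() returns bool; str.upper() returns str

bool, str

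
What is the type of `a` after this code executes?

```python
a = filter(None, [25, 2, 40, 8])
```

filter() returns a filter iterator object

filter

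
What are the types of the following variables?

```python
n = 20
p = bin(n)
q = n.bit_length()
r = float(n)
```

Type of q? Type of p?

int.bit_length() returns int; bin() returns str

int, str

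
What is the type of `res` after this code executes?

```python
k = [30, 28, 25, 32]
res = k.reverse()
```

list.reverse() returns None

NoneType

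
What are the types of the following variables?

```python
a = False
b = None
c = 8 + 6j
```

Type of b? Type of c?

b is NoneType; c is complex

NoneType, complex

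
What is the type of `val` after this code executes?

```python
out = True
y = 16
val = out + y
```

bool + int returns int (True is 1, so 1 + 16 = 17)

int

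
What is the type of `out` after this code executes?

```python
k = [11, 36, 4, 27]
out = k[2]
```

Indexing a list of ints returns int (k[2] = 4)

int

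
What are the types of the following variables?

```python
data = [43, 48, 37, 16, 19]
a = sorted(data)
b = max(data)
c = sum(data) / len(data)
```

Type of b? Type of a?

max of ints returns int; sorted() returns list

int, list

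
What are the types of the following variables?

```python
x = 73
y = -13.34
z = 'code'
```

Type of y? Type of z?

y is float; z is str

float, str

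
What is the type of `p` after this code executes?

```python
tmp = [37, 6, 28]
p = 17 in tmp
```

'in' operator returns bool

bool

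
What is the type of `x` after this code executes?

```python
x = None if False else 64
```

Ternary: condition is False, else branch (64) taken → int

int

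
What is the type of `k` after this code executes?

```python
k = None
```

None has type NoneType

NoneType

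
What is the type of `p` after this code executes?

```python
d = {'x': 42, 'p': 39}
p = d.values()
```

.values() returns a dict_values view object

dict_values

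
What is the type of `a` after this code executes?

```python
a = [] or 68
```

'or' returns first truthy value (68, which is int)

int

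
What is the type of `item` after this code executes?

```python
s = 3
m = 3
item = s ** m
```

int ** positive int returns int (3 ** 3 = 27)

int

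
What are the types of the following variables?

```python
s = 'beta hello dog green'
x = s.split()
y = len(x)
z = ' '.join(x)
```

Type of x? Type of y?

str.split() returns list; len() returns int

list, int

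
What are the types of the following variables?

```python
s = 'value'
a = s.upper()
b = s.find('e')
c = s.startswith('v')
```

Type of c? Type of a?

str.startswith() returns bool; str.upper() returns str

bool, str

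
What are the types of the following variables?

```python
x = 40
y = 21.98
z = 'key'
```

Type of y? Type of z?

y is float; z is str

float, str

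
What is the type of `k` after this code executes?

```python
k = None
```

None has type NoneType

NoneType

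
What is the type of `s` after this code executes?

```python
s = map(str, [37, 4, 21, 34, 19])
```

map() returns a map iterator object

map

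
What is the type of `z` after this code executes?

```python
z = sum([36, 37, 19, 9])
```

sum() of ints returns int

int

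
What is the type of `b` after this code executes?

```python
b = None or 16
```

'or' with None returns the other value (16, int)

int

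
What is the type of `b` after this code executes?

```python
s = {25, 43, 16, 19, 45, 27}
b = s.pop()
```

Popping from a set of ints returns int

int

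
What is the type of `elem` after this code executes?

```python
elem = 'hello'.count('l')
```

str.count() returns int

int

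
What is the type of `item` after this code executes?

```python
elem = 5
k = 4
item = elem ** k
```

int ** positive int returns int (5 ** 4 = 625)

int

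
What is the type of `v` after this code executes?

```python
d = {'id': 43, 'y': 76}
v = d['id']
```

Accessing dict[str, int] with key 'id' returns int value 43

int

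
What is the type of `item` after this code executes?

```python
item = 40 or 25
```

'or' returns the first truthy value (40, which is int)

int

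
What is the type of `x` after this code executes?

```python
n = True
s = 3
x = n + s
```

bool + int returns int (True is 1, so 1 + 3 = 4)

int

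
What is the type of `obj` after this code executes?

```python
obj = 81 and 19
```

'and' returns the last value when all truthy (19, which is int)

int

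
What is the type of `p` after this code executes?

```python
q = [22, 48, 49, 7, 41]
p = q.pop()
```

list.pop() returns the popped element (int here)

int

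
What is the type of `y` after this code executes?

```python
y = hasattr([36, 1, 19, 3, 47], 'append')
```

hasattr() returns bool

bool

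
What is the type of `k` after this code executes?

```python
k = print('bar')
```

print() returns None

NoneType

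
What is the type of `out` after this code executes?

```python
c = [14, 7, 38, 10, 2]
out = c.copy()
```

list.copy() returns list

list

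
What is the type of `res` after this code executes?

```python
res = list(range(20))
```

list(range(...)) returns list

list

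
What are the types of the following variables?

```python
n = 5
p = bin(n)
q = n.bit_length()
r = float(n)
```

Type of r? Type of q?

float() returns float; int.bit_length() returns int

float, int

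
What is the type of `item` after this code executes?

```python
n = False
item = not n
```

'not' always returns bool

bool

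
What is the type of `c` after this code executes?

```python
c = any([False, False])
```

any() returns bool

bool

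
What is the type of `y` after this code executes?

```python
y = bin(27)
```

bin() returns str representation

str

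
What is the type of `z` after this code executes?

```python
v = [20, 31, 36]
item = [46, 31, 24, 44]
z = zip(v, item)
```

zip() returns a zip iterator object

zip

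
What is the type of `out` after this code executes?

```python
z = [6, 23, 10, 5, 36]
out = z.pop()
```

list.pop() returns the popped element (int here)

int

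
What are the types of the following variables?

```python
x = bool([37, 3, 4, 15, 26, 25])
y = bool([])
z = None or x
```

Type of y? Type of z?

bool() returns bool; None or <bool> returns the bool

bool, bool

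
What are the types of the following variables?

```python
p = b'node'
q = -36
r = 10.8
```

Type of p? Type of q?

p is bytes; q is int

bytes, int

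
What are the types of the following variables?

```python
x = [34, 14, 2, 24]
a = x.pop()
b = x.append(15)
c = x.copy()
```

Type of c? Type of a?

list.copy() returns list; list.pop() returns the element (int)

list, int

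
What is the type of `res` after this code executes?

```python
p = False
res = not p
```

'not' always returns bool

bool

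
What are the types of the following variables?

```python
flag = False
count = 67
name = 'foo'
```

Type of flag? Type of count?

flag is bool; count is int

bool, int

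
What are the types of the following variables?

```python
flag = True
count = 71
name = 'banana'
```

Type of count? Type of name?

count is int; name is str

int, str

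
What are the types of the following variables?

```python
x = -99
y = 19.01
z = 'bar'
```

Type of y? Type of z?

y is float; z is str

float, str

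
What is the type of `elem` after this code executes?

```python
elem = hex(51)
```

hex() returns str representation

str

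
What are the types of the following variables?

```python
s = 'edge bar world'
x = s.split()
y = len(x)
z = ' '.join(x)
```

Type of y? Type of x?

len() returns int; str.split() returns list

int, list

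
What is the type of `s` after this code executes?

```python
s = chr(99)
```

chr() returns str (single character)

str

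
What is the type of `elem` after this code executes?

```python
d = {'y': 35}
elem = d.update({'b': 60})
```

dict.update() returns None

NoneType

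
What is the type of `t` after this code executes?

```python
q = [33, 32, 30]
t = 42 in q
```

'in' operator returns bool

bool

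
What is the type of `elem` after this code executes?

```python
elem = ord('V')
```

ord() returns int (Unicode code point)

int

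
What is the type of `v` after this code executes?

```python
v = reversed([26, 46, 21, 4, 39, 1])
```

reversed() on a list returns a list_reverseiterator

list_reverseiterator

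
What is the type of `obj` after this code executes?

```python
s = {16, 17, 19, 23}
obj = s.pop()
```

Popping from a set of ints returns int

int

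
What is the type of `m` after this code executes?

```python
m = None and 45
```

'and' returns first falsy value (None)

NoneType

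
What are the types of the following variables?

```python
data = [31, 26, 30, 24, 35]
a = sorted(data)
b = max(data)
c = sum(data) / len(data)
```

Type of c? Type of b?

int / int returns float; max of ints returns int

float, int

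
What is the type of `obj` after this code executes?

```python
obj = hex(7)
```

hex() returns str representation

str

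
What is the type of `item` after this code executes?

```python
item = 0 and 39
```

'and' returns the first falsy value (0, which is int)

int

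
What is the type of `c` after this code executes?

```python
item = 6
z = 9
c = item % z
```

int % int returns int (6 % 9 = 6)

int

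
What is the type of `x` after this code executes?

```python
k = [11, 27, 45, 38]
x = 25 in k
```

'in' operator returns bool

bool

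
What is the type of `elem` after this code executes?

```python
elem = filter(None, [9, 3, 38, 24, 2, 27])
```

filter() returns a filter iterator object

filter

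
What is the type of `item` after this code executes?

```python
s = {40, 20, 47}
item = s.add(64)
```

set.add() returns None (mutates in place)

NoneType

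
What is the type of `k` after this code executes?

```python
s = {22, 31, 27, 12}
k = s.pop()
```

Popping from a set of ints returns int

int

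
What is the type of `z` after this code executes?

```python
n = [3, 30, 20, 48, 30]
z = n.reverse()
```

list.reverse() returns None

NoneType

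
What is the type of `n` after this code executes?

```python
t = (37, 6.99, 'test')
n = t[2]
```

Index 2 of tuple is 'test' which is str

str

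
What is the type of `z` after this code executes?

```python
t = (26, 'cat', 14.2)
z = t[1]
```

Index 1 of tuple is 'cat' which is str

str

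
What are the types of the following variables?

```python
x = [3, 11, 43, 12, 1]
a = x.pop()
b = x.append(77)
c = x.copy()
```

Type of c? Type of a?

list.copy() returns list; list.pop() returns the element (int)

list, int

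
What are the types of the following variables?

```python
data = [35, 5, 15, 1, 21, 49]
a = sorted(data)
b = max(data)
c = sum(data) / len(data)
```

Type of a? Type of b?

sorted() returns list; max of ints returns int

list, int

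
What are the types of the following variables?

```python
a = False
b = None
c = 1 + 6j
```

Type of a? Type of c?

a is bool; c is complex

bool, complex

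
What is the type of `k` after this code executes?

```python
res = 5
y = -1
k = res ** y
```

int ** negative int returns float

float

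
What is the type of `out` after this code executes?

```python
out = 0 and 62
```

'and' returns the first falsy value (0, which is int)

int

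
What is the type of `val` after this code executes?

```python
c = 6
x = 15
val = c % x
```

int % int returns int (6 % 15 = 6)

int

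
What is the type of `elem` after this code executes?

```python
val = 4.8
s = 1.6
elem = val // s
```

float // float returns float (floor division preserves float type)

float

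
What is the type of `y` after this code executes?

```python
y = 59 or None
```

'or' returns first truthy value (59, int)

int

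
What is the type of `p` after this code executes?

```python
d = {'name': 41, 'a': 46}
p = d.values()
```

.values() returns a dict_values view object

dict_values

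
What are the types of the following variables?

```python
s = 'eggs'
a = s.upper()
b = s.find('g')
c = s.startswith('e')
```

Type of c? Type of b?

str.startswith() returns bool; str.find() returns int

bool, int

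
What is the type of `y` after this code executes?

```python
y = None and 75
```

'and' returns first falsy value (None)

NoneType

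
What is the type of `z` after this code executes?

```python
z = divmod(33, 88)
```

divmod() returns a tuple (quotient, remainder)

tuple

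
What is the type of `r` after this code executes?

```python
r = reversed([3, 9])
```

reversed() on a list returns a list_reverseiterator

list_reverseiterator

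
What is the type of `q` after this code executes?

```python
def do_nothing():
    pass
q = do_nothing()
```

A function with no return statement returns None

NoneType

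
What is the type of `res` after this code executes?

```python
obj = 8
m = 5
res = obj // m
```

int // int returns int (8 // 5 = 1)

int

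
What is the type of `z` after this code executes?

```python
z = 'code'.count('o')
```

str.count() returns int

int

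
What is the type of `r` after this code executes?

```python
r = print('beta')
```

print() returns None

NoneType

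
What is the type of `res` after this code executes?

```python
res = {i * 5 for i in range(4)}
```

A set comprehension {expr for x in iterable} produces a set

set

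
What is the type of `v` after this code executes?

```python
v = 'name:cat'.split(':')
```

str.split() returns list

list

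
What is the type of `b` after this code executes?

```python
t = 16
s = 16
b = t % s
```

int % int returns int (16 % 16 = 0)

int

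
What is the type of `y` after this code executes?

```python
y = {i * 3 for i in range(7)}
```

A set comprehension {expr for x in iterable} produces a set

set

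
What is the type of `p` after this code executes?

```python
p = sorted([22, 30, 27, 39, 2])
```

sorted() always returns list

list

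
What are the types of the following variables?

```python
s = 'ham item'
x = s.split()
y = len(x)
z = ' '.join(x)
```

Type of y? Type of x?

len() returns int; str.split() returns list

int, list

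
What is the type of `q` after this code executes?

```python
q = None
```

None has type NoneType

NoneType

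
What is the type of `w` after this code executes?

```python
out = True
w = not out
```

'not' always returns bool

bool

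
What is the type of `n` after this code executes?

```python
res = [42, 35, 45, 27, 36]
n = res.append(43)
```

list.append() returns None (mutates in place)

NoneType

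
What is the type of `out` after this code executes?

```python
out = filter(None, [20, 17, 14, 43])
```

filter() returns a filter iterator object

filter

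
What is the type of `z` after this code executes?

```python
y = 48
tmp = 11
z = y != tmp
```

Comparison operators return bool

bool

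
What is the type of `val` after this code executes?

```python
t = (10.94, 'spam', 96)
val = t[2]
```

Index 2 of tuple is 96 which is int

int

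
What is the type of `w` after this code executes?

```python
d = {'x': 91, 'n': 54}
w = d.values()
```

.values() returns a dict_values view object

dict_values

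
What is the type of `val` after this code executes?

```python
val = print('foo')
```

print() returns None

NoneType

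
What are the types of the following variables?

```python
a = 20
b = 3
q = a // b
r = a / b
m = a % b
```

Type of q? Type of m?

int // int returns int; int % int returns int

int, int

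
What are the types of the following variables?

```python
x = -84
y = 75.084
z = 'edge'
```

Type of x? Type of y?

x is int; y is float

int, float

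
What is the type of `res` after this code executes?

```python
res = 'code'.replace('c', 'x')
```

str.replace() returns str

str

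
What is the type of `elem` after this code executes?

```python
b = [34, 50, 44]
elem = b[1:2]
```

Slicing a list always returns a list

list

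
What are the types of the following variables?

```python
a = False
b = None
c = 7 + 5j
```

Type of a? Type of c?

a is bool; c is complex

bool, complex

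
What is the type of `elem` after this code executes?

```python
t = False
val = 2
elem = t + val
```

bool + int returns int (False is 0, so 0 + 2 = 2)

int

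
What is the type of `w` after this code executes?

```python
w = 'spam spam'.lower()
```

str.lower() returns str

str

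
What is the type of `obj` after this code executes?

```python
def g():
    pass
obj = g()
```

A function with no return statement returns None

NoneType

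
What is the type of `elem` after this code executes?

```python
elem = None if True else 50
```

Ternary: condition is True, if branch (None) taken → NoneType

NoneType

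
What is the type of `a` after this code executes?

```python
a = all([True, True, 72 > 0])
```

all() returns bool

bool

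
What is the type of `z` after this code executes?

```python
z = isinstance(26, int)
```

isinstance() returns bool

bool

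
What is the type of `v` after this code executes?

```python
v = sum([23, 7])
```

sum() of ints returns int

int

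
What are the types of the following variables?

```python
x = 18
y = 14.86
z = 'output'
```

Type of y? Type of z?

y is float; z is str

float, str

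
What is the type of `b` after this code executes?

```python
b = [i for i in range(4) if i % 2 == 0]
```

A list comprehension [...] produces a list

list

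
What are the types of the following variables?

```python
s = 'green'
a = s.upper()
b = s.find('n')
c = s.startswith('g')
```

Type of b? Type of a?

str.find() returns int; str.upper() returns str

int, str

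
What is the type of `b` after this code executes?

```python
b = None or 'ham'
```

'or' with None returns the other value ('ham', str)

str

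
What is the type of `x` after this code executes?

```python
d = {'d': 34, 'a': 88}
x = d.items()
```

dict.items() returns a dict_items view

dict_items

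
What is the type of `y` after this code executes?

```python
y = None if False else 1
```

Ternary: condition is False, else branch (1) taken → int

int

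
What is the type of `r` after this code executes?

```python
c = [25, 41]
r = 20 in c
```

'in' operator returns bool

bool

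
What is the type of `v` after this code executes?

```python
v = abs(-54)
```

abs() of int returns int

int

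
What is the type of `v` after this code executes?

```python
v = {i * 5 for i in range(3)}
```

A set comprehension {expr for x in iterable} produces a set

set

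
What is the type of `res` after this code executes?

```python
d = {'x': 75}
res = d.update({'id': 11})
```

dict.update() returns None

NoneType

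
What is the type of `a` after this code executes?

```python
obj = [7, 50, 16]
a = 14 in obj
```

'in' operator returns bool

bool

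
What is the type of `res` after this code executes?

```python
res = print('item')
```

print() returns None

NoneType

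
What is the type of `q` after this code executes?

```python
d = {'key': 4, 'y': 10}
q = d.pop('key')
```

dict.pop() returns the value (int)

int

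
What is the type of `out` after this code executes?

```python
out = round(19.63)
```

round() with no ndigits arg returns int

int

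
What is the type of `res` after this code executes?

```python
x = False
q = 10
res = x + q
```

bool + int returns int (False is 0, so 0 + 10 = 10)

int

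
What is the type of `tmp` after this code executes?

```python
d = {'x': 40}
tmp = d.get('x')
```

dict.get() returns the value (int) when key is found

int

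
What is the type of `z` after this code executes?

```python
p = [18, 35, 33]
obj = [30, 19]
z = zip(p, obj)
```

zip() returns a zip iterator object

zip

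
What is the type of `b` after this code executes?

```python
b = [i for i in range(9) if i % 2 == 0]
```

A list comprehension [...] produces a list

list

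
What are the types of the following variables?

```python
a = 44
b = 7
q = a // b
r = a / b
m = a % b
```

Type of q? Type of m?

int // int returns int; int % int returns int

int, int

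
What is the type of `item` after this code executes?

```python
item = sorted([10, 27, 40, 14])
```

sorted() always returns list

list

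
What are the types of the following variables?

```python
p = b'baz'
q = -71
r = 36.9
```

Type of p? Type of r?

p is bytes; r is float

bytes, float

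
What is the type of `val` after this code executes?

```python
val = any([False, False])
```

any() returns bool

bool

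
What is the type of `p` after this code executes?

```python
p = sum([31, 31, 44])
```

sum() of ints returns int

int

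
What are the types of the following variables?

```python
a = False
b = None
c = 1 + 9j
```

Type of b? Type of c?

b is NoneType; c is complex

NoneType, complex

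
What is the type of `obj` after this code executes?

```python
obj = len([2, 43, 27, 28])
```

len() always returns int

int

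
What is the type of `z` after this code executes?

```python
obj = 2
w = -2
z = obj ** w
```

int ** negative int returns float

float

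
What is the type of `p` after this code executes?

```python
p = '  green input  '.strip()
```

str.strip() returns str

str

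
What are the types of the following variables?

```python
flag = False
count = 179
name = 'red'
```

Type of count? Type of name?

count is int; name is str

int, str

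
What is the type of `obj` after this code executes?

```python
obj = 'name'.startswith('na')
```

str.startswith() returns bool

bool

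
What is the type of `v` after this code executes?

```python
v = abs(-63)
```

abs() of int returns int

int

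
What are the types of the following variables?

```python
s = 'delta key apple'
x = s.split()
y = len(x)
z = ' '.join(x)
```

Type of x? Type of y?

str.split() returns list; len() returns int

list, int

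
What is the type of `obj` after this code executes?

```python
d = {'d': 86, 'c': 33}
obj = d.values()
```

.values() returns a dict_values view object

dict_values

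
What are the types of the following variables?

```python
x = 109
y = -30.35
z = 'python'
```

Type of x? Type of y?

x is int; y is float

int, float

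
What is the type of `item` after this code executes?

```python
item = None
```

None has type NoneType

NoneType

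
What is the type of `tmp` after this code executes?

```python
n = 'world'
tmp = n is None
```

'is' comparison returns bool

bool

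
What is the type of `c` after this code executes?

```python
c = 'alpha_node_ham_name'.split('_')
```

str.split() returns list

list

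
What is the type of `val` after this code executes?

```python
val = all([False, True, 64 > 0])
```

all() returns bool

bool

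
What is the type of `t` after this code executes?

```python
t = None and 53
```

'and' returns first falsy value (None)

NoneType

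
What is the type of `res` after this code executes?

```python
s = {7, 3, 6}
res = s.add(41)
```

set.add() returns None (mutates in place)

NoneType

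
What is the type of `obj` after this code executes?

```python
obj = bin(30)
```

bin() returns str representation

str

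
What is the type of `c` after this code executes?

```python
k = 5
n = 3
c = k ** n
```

int ** positive int returns int (5 ** 3 = 125)

int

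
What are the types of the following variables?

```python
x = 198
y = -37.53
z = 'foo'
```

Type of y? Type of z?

y is float; z is str

float, str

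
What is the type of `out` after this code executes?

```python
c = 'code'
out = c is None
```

'is' comparison returns bool

bool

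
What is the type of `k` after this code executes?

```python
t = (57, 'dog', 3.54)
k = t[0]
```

Index 0 of tuple is 57 which is int

int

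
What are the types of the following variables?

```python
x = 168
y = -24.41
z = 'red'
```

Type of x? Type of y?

x is int; y is float

int, float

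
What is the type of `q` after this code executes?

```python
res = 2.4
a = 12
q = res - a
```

float - int returns float (2.4 - 12 = -9.6)

float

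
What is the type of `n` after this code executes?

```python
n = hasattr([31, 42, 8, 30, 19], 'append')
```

hasattr() returns bool

bool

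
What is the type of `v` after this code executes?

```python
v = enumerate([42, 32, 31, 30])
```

enumerate() returns an enumerate iterator object

enumerate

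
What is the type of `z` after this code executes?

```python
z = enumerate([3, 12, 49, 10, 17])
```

enumerate() returns an enumerate iterator object

enumerate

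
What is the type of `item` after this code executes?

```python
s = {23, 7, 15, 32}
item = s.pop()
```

Popping from a set of ints returns int

int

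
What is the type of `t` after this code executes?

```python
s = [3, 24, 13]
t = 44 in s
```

'in' operator returns bool

bool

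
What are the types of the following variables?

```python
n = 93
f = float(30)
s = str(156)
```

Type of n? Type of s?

n is int; s is str

int, str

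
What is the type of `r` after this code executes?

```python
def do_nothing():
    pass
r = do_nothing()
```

A function with no return statement returns None

NoneType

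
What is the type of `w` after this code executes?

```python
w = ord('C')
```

ord() returns int (Unicode code point)

int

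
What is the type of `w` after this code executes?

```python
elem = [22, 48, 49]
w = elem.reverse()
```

list.reverse() returns None

NoneType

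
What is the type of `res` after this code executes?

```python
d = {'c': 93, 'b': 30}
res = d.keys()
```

.keys() returns a dict_keys view object

dict_keys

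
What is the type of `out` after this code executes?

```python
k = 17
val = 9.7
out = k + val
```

int + float returns float (17 + 9.7 = 26.7)

float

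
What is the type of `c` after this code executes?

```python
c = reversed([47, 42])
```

reversed() on a list returns a list_reverseiterator

list_reverseiterator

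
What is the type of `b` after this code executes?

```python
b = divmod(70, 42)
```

divmod() returns a tuple (quotient, remainder)

tuple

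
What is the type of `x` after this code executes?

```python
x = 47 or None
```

'or' returns first truthy value (47, int)

int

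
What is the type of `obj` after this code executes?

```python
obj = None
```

None has type NoneType

NoneType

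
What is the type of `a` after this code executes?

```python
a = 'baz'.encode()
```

str.encode() returns bytes

bytes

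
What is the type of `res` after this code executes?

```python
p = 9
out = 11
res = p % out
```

int % int returns int (9 % 11 = 9)

int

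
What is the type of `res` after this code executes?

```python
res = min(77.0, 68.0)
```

min() of floats returns float

float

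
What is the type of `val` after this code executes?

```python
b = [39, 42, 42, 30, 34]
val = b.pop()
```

list.pop() returns the popped element (int here)

int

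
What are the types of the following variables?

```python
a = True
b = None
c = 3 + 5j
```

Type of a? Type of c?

a is bool; c is complex

bool, complex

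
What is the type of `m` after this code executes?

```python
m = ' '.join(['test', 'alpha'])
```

str.join() returns str

str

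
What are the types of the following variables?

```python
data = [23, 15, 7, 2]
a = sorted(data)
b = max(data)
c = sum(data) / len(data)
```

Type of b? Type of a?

max of ints returns int; sorted() returns list

int, list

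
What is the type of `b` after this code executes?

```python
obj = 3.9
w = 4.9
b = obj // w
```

float // float returns float (floor division preserves float type)

float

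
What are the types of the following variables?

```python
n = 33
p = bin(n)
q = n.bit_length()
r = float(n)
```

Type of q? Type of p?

int.bit_length() returns int; bin() returns str

int, str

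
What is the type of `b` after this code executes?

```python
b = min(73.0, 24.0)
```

min() of floats returns float

float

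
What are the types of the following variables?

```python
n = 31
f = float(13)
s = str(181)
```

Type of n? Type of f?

n is int; f is float

int, float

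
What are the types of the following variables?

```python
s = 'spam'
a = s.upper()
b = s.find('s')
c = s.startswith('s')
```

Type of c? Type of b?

str.startswith() returns bool; str.find() returns int

bool, int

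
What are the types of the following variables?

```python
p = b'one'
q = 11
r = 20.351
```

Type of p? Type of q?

p is bytes; q is int

bytes, int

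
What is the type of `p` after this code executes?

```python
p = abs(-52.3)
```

abs() of float returns float

float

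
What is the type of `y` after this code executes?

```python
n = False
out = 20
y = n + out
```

bool + int returns int (False is 0, so 0 + 20 = 20)

int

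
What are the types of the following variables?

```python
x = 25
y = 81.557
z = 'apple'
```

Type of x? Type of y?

x is int; y is float

int, float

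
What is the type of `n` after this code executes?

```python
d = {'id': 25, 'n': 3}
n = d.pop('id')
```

dict.pop() returns the value (int)

int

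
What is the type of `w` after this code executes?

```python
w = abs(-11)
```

abs() of int returns int

int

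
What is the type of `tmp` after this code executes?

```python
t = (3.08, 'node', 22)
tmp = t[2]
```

Index 2 of tuple is 22 which is int

int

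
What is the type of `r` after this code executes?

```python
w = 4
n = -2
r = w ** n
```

int ** negative int returns float

float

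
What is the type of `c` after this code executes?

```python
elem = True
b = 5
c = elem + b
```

bool + int returns int (True is 1, so 1 + 5 = 6)

int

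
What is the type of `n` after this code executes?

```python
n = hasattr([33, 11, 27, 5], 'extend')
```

hasattr() returns bool

bool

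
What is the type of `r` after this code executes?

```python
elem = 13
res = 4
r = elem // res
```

int // int returns int (13 // 4 = 3)

int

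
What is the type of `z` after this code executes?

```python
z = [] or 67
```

'or' returns first truthy value (67, which is int)

int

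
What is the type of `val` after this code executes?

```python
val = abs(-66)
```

abs() of int returns int

int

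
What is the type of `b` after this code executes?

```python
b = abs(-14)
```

abs() of int returns int

int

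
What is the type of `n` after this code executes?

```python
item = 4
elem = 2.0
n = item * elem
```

int * float returns float (4 * 2.0 = 8.0)

float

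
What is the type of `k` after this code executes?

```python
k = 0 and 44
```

'and' returns the first falsy value (0, which is int)

int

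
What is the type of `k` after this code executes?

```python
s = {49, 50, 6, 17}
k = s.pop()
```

Popping from a set of ints returns int

int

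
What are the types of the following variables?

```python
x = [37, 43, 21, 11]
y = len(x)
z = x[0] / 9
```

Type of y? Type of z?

len() returns int; int / int returns float

int, float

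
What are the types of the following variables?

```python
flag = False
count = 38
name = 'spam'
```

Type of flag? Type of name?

flag is bool; name is str

bool, str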